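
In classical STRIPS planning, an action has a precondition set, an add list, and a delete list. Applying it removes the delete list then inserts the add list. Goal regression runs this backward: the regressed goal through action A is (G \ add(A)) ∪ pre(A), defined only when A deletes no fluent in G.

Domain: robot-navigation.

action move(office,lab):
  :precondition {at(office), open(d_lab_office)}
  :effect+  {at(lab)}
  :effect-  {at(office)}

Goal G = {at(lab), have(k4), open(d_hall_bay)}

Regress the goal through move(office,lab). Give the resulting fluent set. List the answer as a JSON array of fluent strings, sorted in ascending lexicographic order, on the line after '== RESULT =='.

Regress:
  G ∩ del = {}  (empty — regression defined)
  G \ add = {at(lab), have(k4), open(d_hall_bay)} \ {at(lab)} = {have(k4), open(d_hall_bay)}
  ∪ pre   = {have(k4), open(d_hall_bay)} ∪ {at(office), open(d_lab_office)}
          = {at(office), have(k4), open(d_hall_bay), open(d_lab_office)}

== RESULT ==
["at(office)", "have(k4)", "open(d_hall_bay)", "open(d_lab_office)"]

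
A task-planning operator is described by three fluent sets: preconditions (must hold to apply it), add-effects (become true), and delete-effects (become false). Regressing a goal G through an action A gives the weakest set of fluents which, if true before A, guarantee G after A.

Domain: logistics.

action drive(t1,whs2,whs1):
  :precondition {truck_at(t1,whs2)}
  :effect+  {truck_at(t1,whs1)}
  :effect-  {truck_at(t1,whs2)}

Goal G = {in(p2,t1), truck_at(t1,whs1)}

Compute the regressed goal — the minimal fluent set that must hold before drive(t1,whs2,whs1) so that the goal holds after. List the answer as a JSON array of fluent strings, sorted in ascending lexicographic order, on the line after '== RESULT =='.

Regress:
  G ∩ del = {}  (empty — regression defined)
  G \ add = {in(p2,t1), truck_at(t1,whs1)} \ {truck_at(t1,whs1)} = {in(p2,t1)}
  ∪ pre   = {in(p2,t1)} ∪ {truck_at(t1,whs2)}
          = {in(p2,t1), truck_at(t1,whs2)}

== RESULT ==
["in(p2,t1)", "truck_at(t1,whs2)"]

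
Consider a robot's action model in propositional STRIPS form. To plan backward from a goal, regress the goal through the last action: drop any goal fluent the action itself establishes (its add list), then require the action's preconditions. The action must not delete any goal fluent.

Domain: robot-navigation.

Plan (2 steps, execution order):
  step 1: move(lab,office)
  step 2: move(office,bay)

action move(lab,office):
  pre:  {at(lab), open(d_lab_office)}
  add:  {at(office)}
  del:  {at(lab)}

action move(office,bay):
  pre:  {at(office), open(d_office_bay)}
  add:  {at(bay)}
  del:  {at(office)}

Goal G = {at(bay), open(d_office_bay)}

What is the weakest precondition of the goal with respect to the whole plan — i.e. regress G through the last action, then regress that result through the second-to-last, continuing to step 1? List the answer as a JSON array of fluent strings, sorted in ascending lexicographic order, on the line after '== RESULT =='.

Regress step by step:
  through step 2 (move(office,bay)): drop {at(bay)}, keep {open(d_office_bay)}, require {at(office), open(d_office_bay)}
    → {at(office), open(d_office_bay)}
  through step 1 (move(lab,office)): drop {at(office)}, keep {open(d_office_bay)}, require {at(lab), open(d_lab_office)}
    → {at(lab), open(d_lab_office), open(d_office_bay)}

== RESULT ==
["at(lab)", "open(d_lab_office)", "open(d_office_bay)"]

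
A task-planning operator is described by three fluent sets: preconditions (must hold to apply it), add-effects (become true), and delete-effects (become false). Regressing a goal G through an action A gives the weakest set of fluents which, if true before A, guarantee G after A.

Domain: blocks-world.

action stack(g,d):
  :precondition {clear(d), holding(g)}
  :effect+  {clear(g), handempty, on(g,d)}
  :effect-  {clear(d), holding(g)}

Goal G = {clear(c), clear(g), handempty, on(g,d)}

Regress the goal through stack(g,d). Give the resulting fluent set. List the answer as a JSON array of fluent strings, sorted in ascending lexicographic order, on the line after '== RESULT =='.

Compute (G \ add) ∪ pre:
  G ∩ del = {}  (empty — regression defined)
  G \ add = {clear(c), clear(g), handempty, on(g,d)} \ {clear(g), handempty, on(g,d)} = {clear(c)}
  ∪ pre   = {clear(c)} ∪ {clear(d), holding(g)}
          = {clear(c), clear(d), holding(g)}

== RESULT ==
["clear(c)", "clear(d)", "holding(g)"]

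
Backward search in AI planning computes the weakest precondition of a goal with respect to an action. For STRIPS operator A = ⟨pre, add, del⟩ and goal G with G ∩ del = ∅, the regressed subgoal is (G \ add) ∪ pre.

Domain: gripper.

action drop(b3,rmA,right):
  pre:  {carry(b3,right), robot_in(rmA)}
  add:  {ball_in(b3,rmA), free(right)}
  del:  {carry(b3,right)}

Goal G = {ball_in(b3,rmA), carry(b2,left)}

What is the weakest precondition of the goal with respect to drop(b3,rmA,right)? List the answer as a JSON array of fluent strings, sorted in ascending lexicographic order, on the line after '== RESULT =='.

Compute (G \ add) ∪ pre:
  G ∩ del = {}  (empty — regression defined)
  G \ add = {ball_in(b3,rmA), carry(b2,left)} \ {ball_in(b3,rmA), free(right)} = {carry(b2,left)}
  ∪ pre   = {carry(b2,left)} ∪ {carry(b3,right), robot_in(rmA)}
          = {carry(b2,left), carry(b3,right), robot_in(rmA)}

== RESULT ==
["carry(b2,left)", "carry(b3,right)", "robot_in(rmA)"]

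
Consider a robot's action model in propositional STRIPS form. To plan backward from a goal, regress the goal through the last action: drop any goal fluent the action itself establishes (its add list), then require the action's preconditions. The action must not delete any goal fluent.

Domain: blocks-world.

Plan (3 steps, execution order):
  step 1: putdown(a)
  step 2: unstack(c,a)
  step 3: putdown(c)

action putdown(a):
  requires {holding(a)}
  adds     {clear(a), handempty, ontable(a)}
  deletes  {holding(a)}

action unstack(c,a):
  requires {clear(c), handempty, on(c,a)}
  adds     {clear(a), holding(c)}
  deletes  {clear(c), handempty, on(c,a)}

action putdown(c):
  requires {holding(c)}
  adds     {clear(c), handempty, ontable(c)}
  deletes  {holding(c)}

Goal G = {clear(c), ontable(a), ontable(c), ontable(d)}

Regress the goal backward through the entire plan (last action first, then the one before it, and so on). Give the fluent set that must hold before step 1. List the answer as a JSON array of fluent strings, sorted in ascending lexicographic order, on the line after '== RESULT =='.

Regress step by step:
  through step 3 (putdown(c)): drop {clear(c), ontable(c)}, keep {ontable(a), ontable(d)}, require {holding(c)}
    → {holding(c), ontable(a), ontable(d)}
  through step 2 (unstack(c,a)): drop {holding(c)}, keep {ontable(a), ontable(d)}, require {clear(c), handempty, on(c,a)}
    → {clear(c), handempty, on(c,a), ontable(a), ontable(d)}
  through step 1 (putdown(a)): drop {handempty, ontable(a)}, keep {clear(c), on(c,a), ontable(d)}, require {holding(a)}
    → {clear(c), holding(a), on(c,a), ontable(d)}

== RESULT ==
["clear(c)", "holding(a)", "on(c,a)", "ontable(d)"]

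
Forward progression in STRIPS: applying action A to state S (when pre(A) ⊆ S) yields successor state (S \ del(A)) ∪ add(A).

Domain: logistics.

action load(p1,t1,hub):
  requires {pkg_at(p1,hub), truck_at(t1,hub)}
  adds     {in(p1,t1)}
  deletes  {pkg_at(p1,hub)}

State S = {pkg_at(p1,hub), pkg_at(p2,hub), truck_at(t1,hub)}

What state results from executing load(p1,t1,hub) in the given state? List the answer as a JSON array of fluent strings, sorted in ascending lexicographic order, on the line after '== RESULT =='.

Compute (S \ del) ∪ add:
  pre ⊆ S: {pkg_at(p1,hub), truck_at(t1,hub)} ⊆ S  — applicable
  S \ del = {pkg_at(p2,hub), truck_at(t1,hub)}
  ∪ add   = {in(p1,t1), pkg_at(p2,hub), truck_at(t1,hub)}

== RESULT ==
["in(p1,t1)", "pkg_at(p2,hub)", "truck_at(t1,hub)"]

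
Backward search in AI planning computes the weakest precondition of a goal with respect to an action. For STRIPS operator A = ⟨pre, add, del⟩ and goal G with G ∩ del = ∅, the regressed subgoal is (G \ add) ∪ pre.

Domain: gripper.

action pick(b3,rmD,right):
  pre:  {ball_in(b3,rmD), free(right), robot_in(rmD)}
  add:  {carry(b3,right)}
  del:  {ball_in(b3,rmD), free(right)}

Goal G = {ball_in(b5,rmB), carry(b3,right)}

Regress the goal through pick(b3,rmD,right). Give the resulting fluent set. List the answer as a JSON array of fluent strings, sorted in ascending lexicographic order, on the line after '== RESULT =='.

Regress:
  G ∩ del = {}  (empty — regression defined)
  G \ add = {ball_in(b5,rmB), carry(b3,right)} \ {carry(b3,right)} = {ball_in(b5,rmB)}
  ∪ pre   = {ball_in(b5,rmB)} ∪ {ball_in(b3,rmD), free(right), robot_in(rmD)}
          = {ball_in(b3,rmD), ball_in(b5,rmB), free(right), robot_in(rmD)}

== RESULT ==
["ball_in(b3,rmD)", "ball_in(b5,rmB)", "free(right)", "robot_in(rmD)"]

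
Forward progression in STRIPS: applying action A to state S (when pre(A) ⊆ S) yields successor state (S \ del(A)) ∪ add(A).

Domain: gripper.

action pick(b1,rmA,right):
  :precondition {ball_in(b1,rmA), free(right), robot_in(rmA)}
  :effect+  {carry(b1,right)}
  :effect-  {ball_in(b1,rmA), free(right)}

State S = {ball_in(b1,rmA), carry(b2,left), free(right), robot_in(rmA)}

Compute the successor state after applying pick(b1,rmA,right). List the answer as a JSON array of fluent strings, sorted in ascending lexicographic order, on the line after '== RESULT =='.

Progress:
  pre ⊆ S: {ball_in(b1,rmA), free(right), robot_in(rmA)} ⊆ S  — applicable
  S \ del = {carry(b2,left), robot_in(rmA)}
  ∪ add   = {carry(b1,right), carry(b2,left), robot_in(rmA)}

== RESULT ==
["carry(b1,right)", "carry(b2,left)", "robot_in(rmA)"]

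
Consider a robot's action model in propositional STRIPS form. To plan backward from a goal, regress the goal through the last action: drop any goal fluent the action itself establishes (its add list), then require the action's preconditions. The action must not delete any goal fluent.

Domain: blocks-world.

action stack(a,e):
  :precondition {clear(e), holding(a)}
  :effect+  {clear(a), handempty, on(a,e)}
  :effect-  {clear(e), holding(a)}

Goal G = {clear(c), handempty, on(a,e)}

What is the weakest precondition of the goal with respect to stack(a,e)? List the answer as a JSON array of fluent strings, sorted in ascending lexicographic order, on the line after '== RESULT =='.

Compute (G \ add) ∪ pre:
  G ∩ del = {}  (empty — regression defined)
  G \ add = {clear(c), handempty, on(a,e)} \ {clear(a), handempty, on(a,e)} = {clear(c)}
  ∪ pre   = {clear(c)} ∪ {clear(e), holding(a)}
          = {clear(c), clear(e), holding(a)}

== RESULT ==
["clear(c)", "clear(e)", "holding(a)"]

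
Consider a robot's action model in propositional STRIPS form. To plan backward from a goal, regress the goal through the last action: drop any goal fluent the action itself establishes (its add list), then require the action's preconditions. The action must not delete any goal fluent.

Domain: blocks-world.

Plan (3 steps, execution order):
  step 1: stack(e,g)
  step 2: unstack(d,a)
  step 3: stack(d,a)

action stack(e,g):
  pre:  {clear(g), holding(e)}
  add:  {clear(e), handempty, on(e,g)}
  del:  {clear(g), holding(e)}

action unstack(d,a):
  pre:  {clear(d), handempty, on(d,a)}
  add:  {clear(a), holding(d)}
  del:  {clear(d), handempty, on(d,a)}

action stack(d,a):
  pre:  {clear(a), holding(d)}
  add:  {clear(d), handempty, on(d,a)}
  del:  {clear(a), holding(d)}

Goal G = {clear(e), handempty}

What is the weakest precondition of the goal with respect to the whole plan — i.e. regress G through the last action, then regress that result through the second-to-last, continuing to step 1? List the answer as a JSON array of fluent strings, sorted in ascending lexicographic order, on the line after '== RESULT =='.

Work backward from the goal:
  through step 3 (stack(d,a)): drop {handempty}, keep {clear(e)}, require {clear(a), holding(d)}
    → {clear(a), clear(e), holding(d)}
  through step 2 (unstack(d,a)): drop {clear(a), holding(d)}, keep {clear(e)}, require {clear(d), handempty, on(d,a)}
    → {clear(d), clear(e), handempty, on(d,a)}
  through step 1 (stack(e,g)): drop {clear(e), handempty}, keep {clear(d), on(d,a)}, require {clear(g), holding(e)}
    → {clear(d), clear(g), holding(e), on(d,a)}

== RESULT ==
["clear(d)", "clear(g)", "holding(e)", "on(d,a)"]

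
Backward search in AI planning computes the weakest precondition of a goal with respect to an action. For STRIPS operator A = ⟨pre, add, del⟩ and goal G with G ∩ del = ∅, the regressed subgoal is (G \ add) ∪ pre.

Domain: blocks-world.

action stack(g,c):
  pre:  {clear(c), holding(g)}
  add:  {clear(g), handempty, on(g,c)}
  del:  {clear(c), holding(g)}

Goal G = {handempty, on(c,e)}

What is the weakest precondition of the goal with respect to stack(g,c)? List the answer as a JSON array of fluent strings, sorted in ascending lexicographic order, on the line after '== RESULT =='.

Compute (G \ add) ∪ pre:
  G ∩ del = {}  (empty — regression defined)
  G \ add = {handempty, on(c,e)} \ {clear(g), handempty, on(g,c)} = {on(c,e)}
  ∪ pre   = {on(c,e)} ∪ {clear(c), holding(g)}
          = {clear(c), holding(g), on(c,e)}

== RESULT ==
["clear(c)", "holding(g)", "on(c,e)"]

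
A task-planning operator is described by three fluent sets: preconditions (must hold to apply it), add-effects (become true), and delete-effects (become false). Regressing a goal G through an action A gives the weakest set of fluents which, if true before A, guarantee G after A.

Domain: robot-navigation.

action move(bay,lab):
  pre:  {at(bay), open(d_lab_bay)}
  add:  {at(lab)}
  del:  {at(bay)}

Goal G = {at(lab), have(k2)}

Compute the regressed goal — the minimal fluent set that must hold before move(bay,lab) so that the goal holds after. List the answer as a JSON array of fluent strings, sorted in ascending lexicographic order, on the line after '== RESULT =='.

Compute (G \ add) ∪ pre:
  G ∩ del = {}  (empty — regression defined)
  G \ add = {at(lab), have(k2)} \ {at(lab)} = {have(k2)}
  ∪ pre   = {have(k2)} ∪ {at(bay), open(d_lab_bay)}
          = {at(bay), have(k2), open(d_lab_bay)}

== RESULT ==
["at(bay)", "have(k2)", "open(d_lab_bay)"]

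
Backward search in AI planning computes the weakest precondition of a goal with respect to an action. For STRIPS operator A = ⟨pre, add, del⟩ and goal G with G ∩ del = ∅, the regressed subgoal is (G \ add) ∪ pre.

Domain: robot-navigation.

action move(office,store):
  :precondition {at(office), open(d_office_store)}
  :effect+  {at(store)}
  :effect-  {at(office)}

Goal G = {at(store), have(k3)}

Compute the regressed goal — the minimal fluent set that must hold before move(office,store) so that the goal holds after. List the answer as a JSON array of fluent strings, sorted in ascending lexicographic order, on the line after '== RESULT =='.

Compute (G \ add) ∪ pre:
  G ∩ del = {}  (empty — regression defined)
  G \ add = {at(store), have(k3)} \ {at(store)} = {have(k3)}
  ∪ pre   = {have(k3)} ∪ {at(office), open(d_office_store)}
          = {at(office), have(k3), open(d_office_store)}

== RESULT ==
["at(office)", "have(k3)", "open(d_office_store)"]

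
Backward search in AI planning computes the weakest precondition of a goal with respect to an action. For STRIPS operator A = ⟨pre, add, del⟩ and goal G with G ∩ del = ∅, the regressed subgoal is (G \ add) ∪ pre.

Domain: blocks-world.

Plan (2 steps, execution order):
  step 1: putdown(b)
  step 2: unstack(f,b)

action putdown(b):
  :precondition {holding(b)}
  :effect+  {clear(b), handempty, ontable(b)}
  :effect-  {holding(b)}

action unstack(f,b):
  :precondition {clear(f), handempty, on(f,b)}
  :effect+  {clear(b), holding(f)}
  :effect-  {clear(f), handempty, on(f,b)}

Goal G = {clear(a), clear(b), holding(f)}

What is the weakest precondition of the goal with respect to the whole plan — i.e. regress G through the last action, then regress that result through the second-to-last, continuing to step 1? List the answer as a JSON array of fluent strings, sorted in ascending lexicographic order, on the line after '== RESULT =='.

Work backward from the goal:
  through step 2 (unstack(f,b)): drop {clear(b), holding(f)}, keep {clear(a)}, require {clear(f), handempty, on(f,b)}
    → {clear(a), clear(f), handempty, on(f,b)}
  through step 1 (putdown(b)): drop {handempty}, keep {clear(a), clear(f), on(f,b)}, require {holding(b)}
    → {clear(a), clear(f), holding(b), on(f,b)}

== RESULT ==
["clear(a)", "clear(f)", "holding(b)", "on(f,b)"]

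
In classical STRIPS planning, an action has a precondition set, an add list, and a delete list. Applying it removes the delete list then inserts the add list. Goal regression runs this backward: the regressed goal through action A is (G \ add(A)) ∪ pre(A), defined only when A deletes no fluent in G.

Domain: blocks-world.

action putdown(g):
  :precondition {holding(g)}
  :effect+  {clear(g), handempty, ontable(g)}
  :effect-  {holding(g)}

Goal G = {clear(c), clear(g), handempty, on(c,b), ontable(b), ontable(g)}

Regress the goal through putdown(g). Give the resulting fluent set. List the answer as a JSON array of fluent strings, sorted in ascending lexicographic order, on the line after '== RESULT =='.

Compute (G \ add) ∪ pre:
  G ∩ del = {}  (empty — regression defined)
  G \ add = {clear(c), clear(g), handempty, on(c,b), ontable(b), ontable(g)} \ {clear(g), handempty, ontable(g)} = {clear(c), on(c,b), ontable(b)}
  ∪ pre   = {clear(c), on(c,b), ontable(b)} ∪ {holding(g)}
          = {clear(c), holding(g), on(c,b), ontable(b)}

== RESULT ==
["clear(c)", "holding(g)", "on(c,b)", "ontable(b)"]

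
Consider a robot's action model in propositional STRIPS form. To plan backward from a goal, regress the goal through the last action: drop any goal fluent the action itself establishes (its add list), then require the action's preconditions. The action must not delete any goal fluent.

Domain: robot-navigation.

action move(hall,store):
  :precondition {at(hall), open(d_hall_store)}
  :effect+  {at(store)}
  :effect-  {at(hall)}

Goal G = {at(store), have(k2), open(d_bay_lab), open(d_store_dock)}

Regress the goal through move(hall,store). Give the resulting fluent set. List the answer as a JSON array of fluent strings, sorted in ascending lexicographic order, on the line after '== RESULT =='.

Compute (G \ add) ∪ pre:
  G ∩ del = {}  (empty — regression defined)
  G \ add = {at(store), have(k2), open(d_bay_lab), open(d_store_dock)} \ {at(store)} = {have(k2), open(d_bay_lab), open(d_store_dock)}
  ∪ pre   = {have(k2), open(d_bay_lab), open(d_store_dock)} ∪ {at(hall), open(d_hall_store)}
          = {at(hall), have(k2), open(d_bay_lab), open(d_hall_store), open(d_store_dock)}

== RESULT ==
["at(hall)", "have(k2)", "open(d_bay_lab)", "open(d_hall_store)", "open(d_store_dock)"]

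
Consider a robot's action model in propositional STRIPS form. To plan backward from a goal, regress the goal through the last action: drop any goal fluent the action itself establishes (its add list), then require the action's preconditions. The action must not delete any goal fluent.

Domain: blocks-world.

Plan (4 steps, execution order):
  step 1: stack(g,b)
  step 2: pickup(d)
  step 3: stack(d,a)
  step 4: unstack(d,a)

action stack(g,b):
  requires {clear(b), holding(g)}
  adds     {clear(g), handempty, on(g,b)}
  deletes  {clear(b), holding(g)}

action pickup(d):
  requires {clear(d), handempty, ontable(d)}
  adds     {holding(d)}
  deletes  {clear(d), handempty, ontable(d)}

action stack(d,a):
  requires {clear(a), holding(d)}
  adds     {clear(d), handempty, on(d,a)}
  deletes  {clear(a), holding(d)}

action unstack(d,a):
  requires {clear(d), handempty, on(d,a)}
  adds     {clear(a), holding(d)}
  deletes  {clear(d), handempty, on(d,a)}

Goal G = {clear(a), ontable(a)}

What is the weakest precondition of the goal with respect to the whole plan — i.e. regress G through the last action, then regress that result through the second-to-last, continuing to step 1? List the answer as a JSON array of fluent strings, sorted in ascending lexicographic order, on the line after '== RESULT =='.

Regress step by step:
  through step 4 (unstack(d,a)): drop {clear(a)}, keep {ontable(a)}, require {clear(d), handempty, on(d,a)}
    → {clear(d), handempty, on(d,a), ontable(a)}
  through step 3 (stack(d,a)): drop {clear(d), handempty, on(d,a)}, keep {ontable(a)}, require {clear(a), holding(d)}
    → {clear(a), holding(d), ontable(a)}
  through step 2 (pickup(d)): drop {holding(d)}, keep {clear(a), ontable(a)}, require {clear(d), handempty, ontable(d)}
    → {clear(a), clear(d), handempty, ontable(a), ontable(d)}
  through step 1 (stack(g,b)): drop {handempty}, keep {clear(a), clear(d), ontable(a), ontable(d)}, require {clear(b), holding(g)}
    → {clear(a), clear(b), clear(d), holding(g), ontable(a), ontable(d)}

== RESULT ==
["clear(a)", "clear(b)", "clear(d)", "holding(g)", "ontable(a)", "ontable(d)"]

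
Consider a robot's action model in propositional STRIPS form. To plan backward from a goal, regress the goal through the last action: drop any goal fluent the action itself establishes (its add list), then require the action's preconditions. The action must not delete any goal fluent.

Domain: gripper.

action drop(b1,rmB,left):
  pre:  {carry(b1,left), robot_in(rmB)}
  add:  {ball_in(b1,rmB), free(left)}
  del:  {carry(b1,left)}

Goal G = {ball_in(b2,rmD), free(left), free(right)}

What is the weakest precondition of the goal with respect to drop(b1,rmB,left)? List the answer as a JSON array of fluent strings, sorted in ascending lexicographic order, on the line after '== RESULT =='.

Regress:
  G ∩ del = {}  (empty — regression defined)
  G \ add = {ball_in(b2,rmD), free(left), free(right)} \ {ball_in(b1,rmB), free(left)} = {ball_in(b2,rmD), free(right)}
  ∪ pre   = {ball_in(b2,rmD), free(right)} ∪ {carry(b1,left), robot_in(rmB)}
          = {ball_in(b2,rmD), carry(b1,left), free(right), robot_in(rmB)}

== RESULT ==
["ball_in(b2,rmD)", "carry(b1,left)", "free(right)", "robot_in(rmB)"]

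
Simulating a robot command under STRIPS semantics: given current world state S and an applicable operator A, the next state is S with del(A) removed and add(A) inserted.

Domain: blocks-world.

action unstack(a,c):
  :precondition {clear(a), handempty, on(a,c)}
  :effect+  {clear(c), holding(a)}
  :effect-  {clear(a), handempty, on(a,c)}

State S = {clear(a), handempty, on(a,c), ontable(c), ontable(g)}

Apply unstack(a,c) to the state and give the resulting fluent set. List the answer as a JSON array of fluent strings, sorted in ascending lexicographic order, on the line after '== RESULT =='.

Compute (S \ del) ∪ add:
  pre ⊆ S: {clear(a), handempty, on(a,c)} ⊆ S  — applicable
  S \ del = {ontable(c), ontable(g)}
  ∪ add   = {clear(c), holding(a), ontable(c), ontable(g)}

== RESULT ==
["clear(c)", "holding(a)", "ontable(c)", "ontable(g)"]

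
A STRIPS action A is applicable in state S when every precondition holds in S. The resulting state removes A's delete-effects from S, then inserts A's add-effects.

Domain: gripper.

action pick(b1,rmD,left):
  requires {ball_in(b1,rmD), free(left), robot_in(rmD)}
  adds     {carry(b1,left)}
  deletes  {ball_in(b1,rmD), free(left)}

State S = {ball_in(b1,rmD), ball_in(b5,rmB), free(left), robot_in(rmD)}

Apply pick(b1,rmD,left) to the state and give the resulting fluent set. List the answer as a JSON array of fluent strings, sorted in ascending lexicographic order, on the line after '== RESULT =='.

Progress:
  pre ⊆ S: {ball_in(b1,rmD), free(left), robot_in(rmD)} ⊆ S  — applicable
  S \ del = {ball_in(b5,rmB), robot_in(rmD)}
  ∪ add   = {ball_in(b5,rmB), carry(b1,left), robot_in(rmD)}

== RESULT ==
["ball_in(b5,rmB)", "carry(b1,left)", "robot_in(rmD)"]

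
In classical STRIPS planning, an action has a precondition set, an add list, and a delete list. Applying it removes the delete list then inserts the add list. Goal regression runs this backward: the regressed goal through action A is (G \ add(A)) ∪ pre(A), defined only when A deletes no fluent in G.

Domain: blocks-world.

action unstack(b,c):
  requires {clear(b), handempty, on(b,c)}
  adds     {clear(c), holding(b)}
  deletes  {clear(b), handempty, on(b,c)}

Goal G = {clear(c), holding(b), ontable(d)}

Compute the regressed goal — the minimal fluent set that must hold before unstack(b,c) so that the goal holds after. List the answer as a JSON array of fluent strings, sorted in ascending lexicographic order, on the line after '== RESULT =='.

Regress:
  G ∩ del = {}  (empty — regression defined)
  G \ add = {clear(c), holding(b), ontable(d)} \ {clear(c), holding(b)} = {ontable(d)}
  ∪ pre   = {ontable(d)} ∪ {clear(b), handempty, on(b,c)}
          = {clear(b), handempty, on(b,c), ontable(d)}

== RESULT ==
["clear(b)", "handempty", "on(b,c)", "ontable(d)"]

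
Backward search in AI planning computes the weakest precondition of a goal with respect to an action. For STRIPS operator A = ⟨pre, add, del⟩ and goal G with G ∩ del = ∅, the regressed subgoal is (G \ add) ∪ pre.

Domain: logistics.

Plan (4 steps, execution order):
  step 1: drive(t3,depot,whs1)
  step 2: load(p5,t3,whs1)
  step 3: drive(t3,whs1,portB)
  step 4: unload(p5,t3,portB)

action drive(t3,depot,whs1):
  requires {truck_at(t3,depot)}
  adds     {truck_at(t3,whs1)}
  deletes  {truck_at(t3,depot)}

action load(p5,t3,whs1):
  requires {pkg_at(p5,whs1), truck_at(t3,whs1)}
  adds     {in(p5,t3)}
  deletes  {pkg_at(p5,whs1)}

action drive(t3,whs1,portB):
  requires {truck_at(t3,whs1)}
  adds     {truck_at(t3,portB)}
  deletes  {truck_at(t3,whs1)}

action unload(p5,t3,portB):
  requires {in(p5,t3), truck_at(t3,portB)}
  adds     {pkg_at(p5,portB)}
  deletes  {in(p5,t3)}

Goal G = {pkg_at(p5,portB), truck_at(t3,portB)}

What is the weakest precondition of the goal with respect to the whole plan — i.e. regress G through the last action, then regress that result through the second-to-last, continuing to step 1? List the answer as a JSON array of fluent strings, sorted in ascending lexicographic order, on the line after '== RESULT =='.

Regress step by step:
  through step 4 (unload(p5,t3,portB)): drop {pkg_at(p5,portB)}, keep {truck_at(t3,portB)}, require {in(p5,t3), truck_at(t3,portB)}
    → {in(p5,t3), truck_at(t3,portB)}
  through step 3 (drive(t3,whs1,portB)): drop {truck_at(t3,portB)}, keep {in(p5,t3)}, require {truck_at(t3,whs1)}
    → {in(p5,t3), truck_at(t3,whs1)}
  through step 2 (load(p5,t3,whs1)): drop {in(p5,t3)}, keep {truck_at(t3,whs1)}, require {pkg_at(p5,whs1), truck_at(t3,whs1)}
    → {pkg_at(p5,whs1), truck_at(t3,whs1)}
  through step 1 (drive(t3,depot,whs1)): drop {truck_at(t3,whs1)}, keep {pkg_at(p5,whs1)}, require {truck_at(t3,depot)}
    → {pkg_at(p5,whs1), truck_at(t3,depot)}

== RESULT ==
["pkg_at(p5,whs1)", "truck_at(t3,depot)"]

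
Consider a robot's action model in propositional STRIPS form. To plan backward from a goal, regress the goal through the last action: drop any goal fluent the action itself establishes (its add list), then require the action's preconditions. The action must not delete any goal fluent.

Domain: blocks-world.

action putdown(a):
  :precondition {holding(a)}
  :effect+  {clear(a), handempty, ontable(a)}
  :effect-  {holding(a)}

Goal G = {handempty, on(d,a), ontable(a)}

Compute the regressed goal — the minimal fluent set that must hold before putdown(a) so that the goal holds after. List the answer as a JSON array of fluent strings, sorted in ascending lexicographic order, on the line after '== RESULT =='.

Regress:
  G ∩ del = {}  (empty — regression defined)
  G \ add = {handempty, on(d,a), ontable(a)} \ {clear(a), handempty, ontable(a)} = {on(d,a)}
  ∪ pre   = {on(d,a)} ∪ {holding(a)}
          = {holding(a), on(d,a)}

== RESULT ==
["holding(a)", "on(d,a)"]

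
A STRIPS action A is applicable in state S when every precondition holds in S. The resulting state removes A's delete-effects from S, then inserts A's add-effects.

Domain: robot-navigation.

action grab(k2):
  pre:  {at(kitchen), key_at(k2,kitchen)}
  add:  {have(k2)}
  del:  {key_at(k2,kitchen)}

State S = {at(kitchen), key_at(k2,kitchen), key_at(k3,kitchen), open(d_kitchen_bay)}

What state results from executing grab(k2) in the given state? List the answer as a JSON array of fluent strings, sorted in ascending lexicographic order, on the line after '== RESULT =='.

Progress:
  pre ⊆ S: {at(kitchen), key_at(k2,kitchen)} ⊆ S  — applicable
  S \ del = {at(kitchen), key_at(k3,kitchen), open(d_kitchen_bay)}
  ∪ add   = {at(kitchen), have(k2), key_at(k3,kitchen), open(d_kitchen_bay)}

== RESULT ==
["at(kitchen)", "have(k2)", "key_at(k3,kitchen)", "open(d_kitchen_bay)"]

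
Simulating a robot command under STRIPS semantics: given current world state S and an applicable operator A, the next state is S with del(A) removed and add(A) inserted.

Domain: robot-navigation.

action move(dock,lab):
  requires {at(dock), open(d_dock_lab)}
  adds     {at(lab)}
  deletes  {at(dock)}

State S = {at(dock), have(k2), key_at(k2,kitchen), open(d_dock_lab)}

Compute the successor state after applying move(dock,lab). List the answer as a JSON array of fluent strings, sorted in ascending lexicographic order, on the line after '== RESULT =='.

Progress:
  pre ⊆ S: {at(dock), open(d_dock_lab)} ⊆ S  — applicable
  S \ del = {have(k2), key_at(k2,kitchen), open(d_dock_lab)}
  ∪ add   = {at(lab), have(k2), key_at(k2,kitchen), open(d_dock_lab)}

== RESULT ==
["at(lab)", "have(k2)", "key_at(k2,kitchen)", "open(d_dock_lab)"]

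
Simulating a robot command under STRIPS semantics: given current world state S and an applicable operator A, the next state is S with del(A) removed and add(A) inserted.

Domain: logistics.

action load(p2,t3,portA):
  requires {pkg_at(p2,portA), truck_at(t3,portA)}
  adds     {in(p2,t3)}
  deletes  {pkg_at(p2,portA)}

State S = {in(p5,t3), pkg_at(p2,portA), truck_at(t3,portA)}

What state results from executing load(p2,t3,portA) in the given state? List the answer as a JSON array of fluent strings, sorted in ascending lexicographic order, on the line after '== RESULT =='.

Progress:
  pre ⊆ S: {pkg_at(p2,portA), truck_at(t3,portA)} ⊆ S  — applicable
  S \ del = {in(p5,t3), truck_at(t3,portA)}
  ∪ add   = {in(p2,t3), in(p5,t3), truck_at(t3,portA)}

== RESULT ==
["in(p2,t3)", "in(p5,t3)", "truck_at(t3,portA)"]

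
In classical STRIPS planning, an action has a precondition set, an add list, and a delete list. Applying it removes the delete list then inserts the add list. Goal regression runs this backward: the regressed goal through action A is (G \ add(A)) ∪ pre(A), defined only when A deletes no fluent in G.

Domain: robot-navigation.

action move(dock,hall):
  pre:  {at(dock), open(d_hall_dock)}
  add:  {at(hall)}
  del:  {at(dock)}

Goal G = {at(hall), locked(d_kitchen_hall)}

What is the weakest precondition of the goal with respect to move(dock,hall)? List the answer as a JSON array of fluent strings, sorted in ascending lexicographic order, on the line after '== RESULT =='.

Compute (G \ add) ∪ pre:
  G ∩ del = {}  (empty — regression defined)
  G \ add = {at(hall), locked(d_kitchen_hall)} \ {at(hall)} = {locked(d_kitchen_hall)}
  ∪ pre   = {locked(d_kitchen_hall)} ∪ {at(dock), open(d_hall_dock)}
          = {at(dock), locked(d_kitchen_hall), open(d_hall_dock)}

== RESULT ==
["at(dock)", "locked(d_kitchen_hall)", "open(d_hall_dock)"]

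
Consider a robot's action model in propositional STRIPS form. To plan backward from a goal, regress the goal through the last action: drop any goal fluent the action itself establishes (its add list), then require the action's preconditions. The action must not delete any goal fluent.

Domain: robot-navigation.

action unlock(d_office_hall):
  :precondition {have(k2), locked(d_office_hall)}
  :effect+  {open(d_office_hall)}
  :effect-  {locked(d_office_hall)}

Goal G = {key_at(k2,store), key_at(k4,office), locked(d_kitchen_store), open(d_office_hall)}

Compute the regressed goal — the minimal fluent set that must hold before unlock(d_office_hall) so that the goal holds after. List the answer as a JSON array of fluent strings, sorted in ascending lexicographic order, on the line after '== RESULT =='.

Regress:
  G ∩ del = {}  (empty — regression defined)
  G \ add = {key_at(k2,store), key_at(k4,office), locked(d_kitchen_store), open(d_office_hall)} \ {open(d_office_hall)} = {key_at(k2,store), key_at(k4,office), locked(d_kitchen_store)}
  ∪ pre   = {key_at(k2,store), key_at(k4,office), locked(d_kitchen_store)} ∪ {have(k2), locked(d_office_hall)}
          = {have(k2), key_at(k2,store), key_at(k4,office), locked(d_kitchen_store), locked(d_office_hall)}

== RESULT ==
["have(k2)", "key_at(k2,store)", "key_at(k4,office)", "locked(d_kitchen_store)", "locked(d_office_hall)"]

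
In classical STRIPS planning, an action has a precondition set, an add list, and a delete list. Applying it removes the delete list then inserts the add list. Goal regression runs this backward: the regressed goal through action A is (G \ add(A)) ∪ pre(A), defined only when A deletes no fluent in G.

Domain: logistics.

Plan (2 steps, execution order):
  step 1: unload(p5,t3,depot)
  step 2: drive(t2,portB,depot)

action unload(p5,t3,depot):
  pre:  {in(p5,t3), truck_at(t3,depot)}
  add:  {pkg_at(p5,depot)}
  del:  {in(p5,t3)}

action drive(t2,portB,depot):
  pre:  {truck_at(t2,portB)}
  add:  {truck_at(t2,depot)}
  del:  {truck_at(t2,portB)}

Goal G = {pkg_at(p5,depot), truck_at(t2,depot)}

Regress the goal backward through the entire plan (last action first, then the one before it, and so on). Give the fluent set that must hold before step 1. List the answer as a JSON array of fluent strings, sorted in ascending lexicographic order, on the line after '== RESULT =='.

Regress step by step:
  through step 2 (drive(t2,portB,depot)): drop {truck_at(t2,depot)}, keep {pkg_at(p5,depot)}, require {truck_at(t2,portB)}
    → {pkg_at(p5,depot), truck_at(t2,portB)}
  through step 1 (unload(p5,t3,depot)): drop {pkg_at(p5,depot)}, keep {truck_at(t2,portB)}, require {in(p5,t3), truck_at(t3,depot)}
    → {in(p5,t3), truck_at(t2,portB), truck_at(t3,depot)}

== RESULT ==
["in(p5,t3)", "truck_at(t2,portB)", "truck_at(t3,depot)"]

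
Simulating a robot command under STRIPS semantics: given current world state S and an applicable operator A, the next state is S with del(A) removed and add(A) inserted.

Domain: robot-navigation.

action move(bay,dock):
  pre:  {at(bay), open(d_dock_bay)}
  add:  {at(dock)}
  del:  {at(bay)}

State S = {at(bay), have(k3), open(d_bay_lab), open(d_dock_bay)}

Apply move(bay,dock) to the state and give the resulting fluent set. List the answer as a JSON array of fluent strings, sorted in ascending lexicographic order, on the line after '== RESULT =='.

Compute (S \ del) ∪ add:
  pre ⊆ S: {at(bay), open(d_dock_bay)} ⊆ S  — applicable
  S \ del = {have(k3), open(d_bay_lab), open(d_dock_bay)}
  ∪ add   = {at(dock), have(k3), open(d_bay_lab), open(d_dock_bay)}

== RESULT ==
["at(dock)", "have(k3)", "open(d_bay_lab)", "open(d_dock_bay)"]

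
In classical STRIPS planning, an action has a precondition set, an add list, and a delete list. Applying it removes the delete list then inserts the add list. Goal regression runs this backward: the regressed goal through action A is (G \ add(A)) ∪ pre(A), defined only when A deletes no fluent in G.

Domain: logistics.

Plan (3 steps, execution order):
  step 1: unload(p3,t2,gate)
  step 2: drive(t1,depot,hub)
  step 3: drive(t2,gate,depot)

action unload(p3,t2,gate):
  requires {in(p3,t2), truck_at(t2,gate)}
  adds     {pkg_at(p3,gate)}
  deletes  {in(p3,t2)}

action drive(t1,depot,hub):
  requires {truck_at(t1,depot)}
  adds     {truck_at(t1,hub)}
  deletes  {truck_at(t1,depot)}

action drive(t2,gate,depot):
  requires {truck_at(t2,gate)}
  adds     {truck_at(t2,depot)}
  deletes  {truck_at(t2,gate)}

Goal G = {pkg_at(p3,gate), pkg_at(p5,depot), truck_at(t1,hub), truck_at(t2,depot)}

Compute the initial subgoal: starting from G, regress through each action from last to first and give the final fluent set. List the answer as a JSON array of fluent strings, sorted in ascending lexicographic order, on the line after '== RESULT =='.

Work backward from the goal:
  through step 3 (drive(t2,gate,depot)): drop {truck_at(t2,depot)}, keep {pkg_at(p3,gate), pkg_at(p5,depot), truck_at(t1,hub)}, require {truck_at(t2,gate)}
    → {pkg_at(p3,gate), pkg_at(p5,depot), truck_at(t1,hub), truck_at(t2,gate)}
  through step 2 (drive(t1,depot,hub)): drop {truck_at(t1,hub)}, keep {pkg_at(p3,gate), pkg_at(p5,depot), truck_at(t2,gate)}, require {truck_at(t1,depot)}
    → {pkg_at(p3,gate), pkg_at(p5,depot), truck_at(t1,depot), truck_at(t2,gate)}
  through step 1 (unload(p3,t2,gate)): drop {pkg_at(p3,gate)}, keep {pkg_at(p5,depot), truck_at(t1,depot), truck_at(t2,gate)}, require {in(p3,t2), truck_at(t2,gate)}
    → {in(p3,t2), pkg_at(p5,depot), truck_at(t1,depot), truck_at(t2,gate)}

== RESULT ==
["in(p3,t2)", "pkg_at(p5,depot)", "truck_at(t1,depot)", "truck_at(t2,gate)"]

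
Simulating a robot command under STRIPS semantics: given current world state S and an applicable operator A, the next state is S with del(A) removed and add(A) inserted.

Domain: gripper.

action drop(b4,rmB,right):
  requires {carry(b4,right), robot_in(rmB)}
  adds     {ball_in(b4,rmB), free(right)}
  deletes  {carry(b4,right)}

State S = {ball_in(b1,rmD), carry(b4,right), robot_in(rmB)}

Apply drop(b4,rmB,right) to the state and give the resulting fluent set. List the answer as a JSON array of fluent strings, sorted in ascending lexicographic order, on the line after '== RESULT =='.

Compute (S \ del) ∪ add:
  pre ⊆ S: {carry(b4,right), robot_in(rmB)} ⊆ S  — applicable
  S \ del = {ball_in(b1,rmD), robot_in(rmB)}
  ∪ add   = {ball_in(b1,rmD), ball_in(b4,rmB), free(right), robot_in(rmB)}

== RESULT ==
["ball_in(b1,rmD)", "ball_in(b4,rmB)", "free(right)", "robot_in(rmB)"]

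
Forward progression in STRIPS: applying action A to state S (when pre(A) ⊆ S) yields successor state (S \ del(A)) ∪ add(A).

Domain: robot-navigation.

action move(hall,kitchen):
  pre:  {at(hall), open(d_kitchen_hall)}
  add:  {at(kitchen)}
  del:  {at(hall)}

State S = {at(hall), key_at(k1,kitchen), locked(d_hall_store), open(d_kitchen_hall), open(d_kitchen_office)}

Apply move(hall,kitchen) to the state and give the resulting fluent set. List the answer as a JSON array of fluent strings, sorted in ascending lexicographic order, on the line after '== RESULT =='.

Progress:
  pre ⊆ S: {at(hall), open(d_kitchen_hall)} ⊆ S  — applicable
  S \ del = {key_at(k1,kitchen), locked(d_hall_store), open(d_kitchen_hall), open(d_kitchen_office)}
  ∪ add   = {at(kitchen), key_at(k1,kitchen), locked(d_hall_store), open(d_kitchen_hall), open(d_kitchen_office)}

== RESULT ==
["at(kitchen)", "key_at(k1,kitchen)", "locked(d_hall_store)", "open(d_kitchen_hall)", "open(d_kitchen_office)"]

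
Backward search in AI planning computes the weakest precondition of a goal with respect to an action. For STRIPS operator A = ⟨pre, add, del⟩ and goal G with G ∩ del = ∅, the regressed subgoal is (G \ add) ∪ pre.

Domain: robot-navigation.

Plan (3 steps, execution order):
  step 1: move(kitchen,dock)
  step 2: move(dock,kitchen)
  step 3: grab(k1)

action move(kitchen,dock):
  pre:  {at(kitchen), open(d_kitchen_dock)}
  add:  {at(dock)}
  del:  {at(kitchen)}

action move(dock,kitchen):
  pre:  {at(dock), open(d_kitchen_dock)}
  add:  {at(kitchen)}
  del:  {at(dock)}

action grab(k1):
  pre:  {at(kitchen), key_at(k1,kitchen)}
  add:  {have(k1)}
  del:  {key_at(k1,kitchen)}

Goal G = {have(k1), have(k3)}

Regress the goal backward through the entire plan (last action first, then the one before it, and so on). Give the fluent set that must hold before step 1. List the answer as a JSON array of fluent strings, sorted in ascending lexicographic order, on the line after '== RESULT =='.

Work backward from the goal:
  through step 3 (grab(k1)): drop {have(k1)}, keep {have(k3)}, require {at(kitchen), key_at(k1,kitchen)}
    → {at(kitchen), have(k3), key_at(k1,kitchen)}
  through step 2 (move(dock,kitchen)): drop {at(kitchen)}, keep {have(k3), key_at(k1,kitchen)}, require {at(dock), open(d_kitchen_dock)}
    → {at(dock), have(k3), key_at(k1,kitchen), open(d_kitchen_dock)}
  through step 1 (move(kitchen,dock)): drop {at(dock)}, keep {have(k3), key_at(k1,kitchen), open(d_kitchen_dock)}, require {at(kitchen), open(d_kitchen_dock)}
    → {at(kitchen), have(k3), key_at(k1,kitchen), open(d_kitchen_dock)}

== RESULT ==
["at(kitchen)", "have(k3)", "key_at(k1,kitchen)", "open(d_kitchen_dock)"]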